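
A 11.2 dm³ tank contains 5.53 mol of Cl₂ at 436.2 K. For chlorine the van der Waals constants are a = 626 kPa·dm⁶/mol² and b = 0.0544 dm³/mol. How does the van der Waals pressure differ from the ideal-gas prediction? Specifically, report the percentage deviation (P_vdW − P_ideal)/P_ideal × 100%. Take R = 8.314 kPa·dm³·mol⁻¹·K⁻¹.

-5.76 %

Ideal: P_ideal = nRT/V = (5.53)(8.314)(436.2)/11.2 = 1790.62 kPa
vdW: P = nRT/(V − nb) − a n²/V² = 20054.9/10.8992 − 19143.6/125.440 = 1840.03 − 152.612 = 1687.42 kPa
% deviation = (1687.42 − 1790.62)/1790.62 × 100% = -5.76%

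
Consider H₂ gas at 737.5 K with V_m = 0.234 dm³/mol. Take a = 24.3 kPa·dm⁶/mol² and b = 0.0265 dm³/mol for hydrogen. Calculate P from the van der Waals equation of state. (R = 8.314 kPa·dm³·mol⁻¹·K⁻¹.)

P = RT/(V_m − b) − a/V_m²
RT/(V_m − b) = (8.314)(737.5)/(0.234 − 0.0265) = 6131.6/0.20750 = 29550 kPa
a/V_m² = 24.3/(0.234)² = 443.79 kPa
P = 29550 − 443.79 = 29106 kPa

P ≈ 29106 kPa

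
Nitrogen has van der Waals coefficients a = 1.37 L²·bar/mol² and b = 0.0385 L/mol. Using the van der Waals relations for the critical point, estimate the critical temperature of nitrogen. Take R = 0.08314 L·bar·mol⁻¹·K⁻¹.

For a van der Waals gas, T_c = 8a/(27Rb).
T_c = 8×1.37/(27×0.08314×0.0385) = 10.960/0.086424 = 126.8 K

T_c ≈ 126.8 K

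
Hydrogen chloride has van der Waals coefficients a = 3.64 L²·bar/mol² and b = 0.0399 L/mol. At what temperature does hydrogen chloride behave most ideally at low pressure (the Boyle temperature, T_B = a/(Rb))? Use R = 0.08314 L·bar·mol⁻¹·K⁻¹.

T_B ≈ 1097 K

For a van der Waals gas the second virial coefficient B₂ = b − a/(RT) vanishes at T_B = a/(Rb).
T_B = 3.64/(0.08314×0.0399) = 3.64/0.0033173 = 1097 K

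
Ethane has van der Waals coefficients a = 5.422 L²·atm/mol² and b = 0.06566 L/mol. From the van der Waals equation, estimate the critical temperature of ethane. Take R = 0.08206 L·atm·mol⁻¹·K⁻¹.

T_c ≈ 298.2 K

For a van der Waals gas, T_c = 8a/(27Rb).
T_c = 8×5.422/(27×0.08206×0.06566) = 43.376/0.14548 = 298.2 K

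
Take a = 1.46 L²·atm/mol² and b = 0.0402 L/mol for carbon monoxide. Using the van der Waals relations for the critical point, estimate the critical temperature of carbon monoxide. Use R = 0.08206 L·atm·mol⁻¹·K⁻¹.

For a van der Waals gas, T_c = 8a/(27Rb).
T_c = 8×1.46/(27×0.08206×0.0402) = 11.680/0.089068 = 131.1 K

T_c ≈ 131.1 K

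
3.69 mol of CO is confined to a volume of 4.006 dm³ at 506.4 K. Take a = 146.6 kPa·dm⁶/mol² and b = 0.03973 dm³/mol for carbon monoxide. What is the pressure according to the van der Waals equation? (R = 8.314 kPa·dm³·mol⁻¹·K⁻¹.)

P = nRT/(V − nb) − a n²/V²
nRT/(V − nb) = (3.69)(8.314)(506.4)/(4.006 − 3.69×0.03973) = 15536/3.8594 = 4025.5 kPa
a n²/V² = (146.6)(3.69)²/(4.006)² = 124.38 kPa
P = 4025.5 − 124.38 = 3901 kPa

P ≈ 3901 kPa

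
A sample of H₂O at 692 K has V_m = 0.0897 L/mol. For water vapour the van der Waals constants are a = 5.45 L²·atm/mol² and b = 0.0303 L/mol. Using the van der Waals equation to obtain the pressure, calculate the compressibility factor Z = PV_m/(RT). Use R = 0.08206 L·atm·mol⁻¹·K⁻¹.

P = RT/(V_m − b) − a/V_m² = (0.08206)(692)/(0.0897 − 0.0303) − 5.45/(0.0897)²
  = 56.786/0.059400 − 677.35 = 955.99 − 677.35 = 278.64 atm
Z = PV_m/(RT) = (278.64)(0.0897)/((0.08206)(692)) = 24.994/56.786 = 0.4401

Z ≈ 0.4401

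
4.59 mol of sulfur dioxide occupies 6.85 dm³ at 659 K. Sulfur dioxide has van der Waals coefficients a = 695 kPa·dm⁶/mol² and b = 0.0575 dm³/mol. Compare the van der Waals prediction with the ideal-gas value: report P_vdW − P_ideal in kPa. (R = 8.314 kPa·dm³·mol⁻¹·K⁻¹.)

ΔP ≈ -164.9 kPa

Ideal: P_ideal = nRT/V = (4.59)(8.314)(659)/6.85 = 3671.28 kPa
vdW: P = nRT/(V − nb) − a n²/V² = 25148.3/6.58608 − 14642.3/46.9225 = 3818.40 − 312.053 = 3506.35 kPa
ΔP = 3506.35 − 3671.28 = -164.9 kPa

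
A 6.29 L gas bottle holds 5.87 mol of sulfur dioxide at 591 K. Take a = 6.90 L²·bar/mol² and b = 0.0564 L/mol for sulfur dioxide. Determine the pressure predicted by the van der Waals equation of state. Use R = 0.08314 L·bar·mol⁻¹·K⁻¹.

P ≈ 42.39 bar

P = nRT/(V − nb) − a n²/V²
nRT/(V − nb) = (5.87)(0.08314)(591)/(6.29 − 5.87×0.0564) = 288.43/5.9589 = 48.403 bar
a n²/V² = (6.90)(5.87)²/(6.29)² = 6.0093 bar
P = 48.403 − 6.0093 = 42.39 bar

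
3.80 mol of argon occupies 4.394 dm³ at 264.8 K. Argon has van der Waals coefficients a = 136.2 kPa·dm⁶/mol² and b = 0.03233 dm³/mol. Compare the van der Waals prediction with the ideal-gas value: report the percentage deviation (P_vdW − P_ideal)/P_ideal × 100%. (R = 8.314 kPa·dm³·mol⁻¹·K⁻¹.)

Ideal: P_ideal = nRT/V = (3.80)(8.314)(264.8)/4.394 = 1903.93 kPa
vdW: P = nRT/(V − nb) − a n²/V² = 8365.88/4.27115 − 1966.73/19.3072 = 1958.69 − 101.865 = 1856.83 kPa
% deviation = (1856.83 − 1903.93)/1903.93 × 100% = -2.47%

-2.47 %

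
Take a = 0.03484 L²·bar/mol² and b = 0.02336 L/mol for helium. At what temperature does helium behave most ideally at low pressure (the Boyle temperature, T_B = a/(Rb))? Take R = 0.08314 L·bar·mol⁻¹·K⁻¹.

For a van der Waals gas the second virial coefficient B₂ = b − a/(RT) vanishes at T_B = a/(Rb).
T_B = 0.03484/(0.08314×0.02336) = 0.03484/0.0019422 = 17.94 K

T_B ≈ 17.94 K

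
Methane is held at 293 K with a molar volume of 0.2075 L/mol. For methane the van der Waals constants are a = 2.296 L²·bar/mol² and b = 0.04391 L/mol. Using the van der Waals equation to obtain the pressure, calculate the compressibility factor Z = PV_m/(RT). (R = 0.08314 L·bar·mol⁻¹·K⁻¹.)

Z ≈ 0.8142

P = RT/(V_m − b) − a/V_m² = (0.08314)(293)/(0.2075 − 0.04391) − 2.296/(0.2075)²
  = 24.360/0.16359 − 53.326 = 148.91 − 53.326 = 95.58 bar
Z = PV_m/(RT) = (95.58)(0.2075)/((0.08314)(293)) = 19.833/24.360 = 0.8142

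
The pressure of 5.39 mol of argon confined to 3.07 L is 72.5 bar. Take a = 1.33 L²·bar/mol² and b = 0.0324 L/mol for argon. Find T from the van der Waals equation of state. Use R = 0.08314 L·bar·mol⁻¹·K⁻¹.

T ≈ 494.9 K

T = (P + a n²/V²)(V − nb)/(nR)
P + a n²/V² = 72.5 + (1.33)(5.39)²/(3.07)² = 76.600 bar
V − nb = 3.07 − (5.39)(0.0324) = 2.8954 L
T = (76.600)(2.8954)/((5.39)(0.08314)) = 494.9 K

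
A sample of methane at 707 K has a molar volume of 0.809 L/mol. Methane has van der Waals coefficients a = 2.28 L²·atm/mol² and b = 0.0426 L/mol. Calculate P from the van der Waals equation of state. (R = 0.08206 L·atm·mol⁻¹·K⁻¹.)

P = RT/(V_m − b) − a/V_m²
RT/(V_m − b) = (0.08206)(707)/(0.809 − 0.0426) = 58.016/0.76640 = 75.699 atm
a/V_m² = 2.28/(0.809)² = 3.4837 atm
P = 75.699 − 3.4837 = 72.22 atm

P ≈ 72.22 atm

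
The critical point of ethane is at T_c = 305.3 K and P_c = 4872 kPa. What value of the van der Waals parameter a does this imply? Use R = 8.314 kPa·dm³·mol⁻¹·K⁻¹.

a ≈ 557.9 kPa·dm⁶/mol²

From T_c = 8a/(27Rb) and P_c = a/(27b²): a = 27 R² T_c²/(64 P_c).
a = 27×(8.314)²×(305.3)²/(64×4872) = 173955199/311808 = 557.9 kPa·dm⁶/mol²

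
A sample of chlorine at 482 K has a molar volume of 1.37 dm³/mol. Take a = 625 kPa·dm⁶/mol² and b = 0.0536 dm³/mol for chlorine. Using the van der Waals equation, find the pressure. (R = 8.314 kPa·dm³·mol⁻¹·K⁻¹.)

P ≈ 2711 kPa

P = RT/(V_m − b) − a/V_m²
RT/(V_m − b) = (8.314)(482)/(1.37 − 0.0536) = 4007.3/1.3164 = 3044.1 kPa
a/V_m² = 625/(1.37)² = 333.00 kPa
P = 3044.1 − 333.00 = 2711 kPa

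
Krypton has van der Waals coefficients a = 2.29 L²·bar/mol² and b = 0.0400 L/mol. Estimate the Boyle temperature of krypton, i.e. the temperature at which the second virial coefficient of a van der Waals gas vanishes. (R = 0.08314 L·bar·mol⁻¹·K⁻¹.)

T_B ≈ 688.6 K

For a van der Waals gas the second virial coefficient B₂ = b − a/(RT) vanishes at T_B = a/(Rb).
T_B = 2.29/(0.08314×0.0400) = 2.29/0.0033256 = 688.6 K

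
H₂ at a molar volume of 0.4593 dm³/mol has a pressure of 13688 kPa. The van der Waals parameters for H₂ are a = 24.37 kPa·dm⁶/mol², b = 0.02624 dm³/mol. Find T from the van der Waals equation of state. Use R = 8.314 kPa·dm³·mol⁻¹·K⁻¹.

T = (P + a/V_m²)(V_m − b)/R
P + a/V_m² = 13688 + 24.37/(0.4593)² = 13804 kPa
V_m − b = 0.4593 − 0.02624 = 0.43306 dm³/mol
T = (13804)(0.43306)/8.314 = 719.0 K

T ≈ 719.0 K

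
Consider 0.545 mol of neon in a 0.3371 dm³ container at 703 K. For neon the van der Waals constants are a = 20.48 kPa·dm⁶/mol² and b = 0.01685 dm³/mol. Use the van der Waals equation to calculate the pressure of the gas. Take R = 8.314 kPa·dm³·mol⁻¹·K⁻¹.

P = nRT/(V − nb) − a n²/V²
nRT/(V − nb) = (0.545)(8.314)(703)/(0.3371 − 0.545×0.01685) = 3185.4/0.32792 = 9714.0 kPa
a n²/V² = (20.48)(0.545)²/(0.3371)² = 53.531 kPa
P = 9714.0 − 53.531 = 9660 kPa

P ≈ 9660 kPa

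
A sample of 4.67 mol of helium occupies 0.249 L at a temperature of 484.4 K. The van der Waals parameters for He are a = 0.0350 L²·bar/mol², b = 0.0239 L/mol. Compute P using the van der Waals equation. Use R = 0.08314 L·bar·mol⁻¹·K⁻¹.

P ≈ 1357 bar

P = nRT/(V − nb) − a n²/V²
nRT/(V − nb) = (4.67)(0.08314)(484.4)/(0.249 − 4.67×0.0239) = 188.07/0.13739 = 1368.9 bar
a n²/V² = (0.0350)(4.67)²/(0.249)² = 12.311 bar
P = 1368.9 − 12.311 = 1357 bar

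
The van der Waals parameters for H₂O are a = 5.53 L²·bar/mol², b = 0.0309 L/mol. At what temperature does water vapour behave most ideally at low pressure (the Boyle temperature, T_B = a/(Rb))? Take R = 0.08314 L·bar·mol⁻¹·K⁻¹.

For a van der Waals gas the second virial coefficient B₂ = b − a/(RT) vanishes at T_B = a/(Rb).
T_B = 5.53/(0.08314×0.0309) = 5.53/0.0025690 = 2153 K

T_B ≈ 2153 K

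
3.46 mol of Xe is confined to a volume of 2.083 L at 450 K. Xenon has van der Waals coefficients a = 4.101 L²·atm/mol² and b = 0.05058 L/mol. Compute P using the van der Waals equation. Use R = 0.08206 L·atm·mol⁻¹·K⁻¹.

P ≈ 55.65 atm

P = nRT/(V − nb) − a n²/V²
nRT/(V − nb) = (3.46)(0.08206)(450)/(2.083 − 3.46×0.05058) = 127.77/1.9080 = 66.965 atm
a n²/V² = (4.101)(3.46)²/(2.083)² = 11.315 atm
P = 66.965 − 11.315 = 55.65 atm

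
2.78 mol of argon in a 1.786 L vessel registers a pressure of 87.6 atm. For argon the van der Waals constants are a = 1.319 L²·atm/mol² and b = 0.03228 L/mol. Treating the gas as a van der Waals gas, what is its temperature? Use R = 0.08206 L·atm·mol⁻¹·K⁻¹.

T ≈ 675.1 K

T = (P + a n²/V²)(V − nb)/(nR)
P + a n²/V² = 87.6 + (1.319)(2.78)²/(1.786)² = 90.796 atm
V − nb = 1.786 − (2.78)(0.03228) = 1.6963 L
T = (90.796)(1.6963)/((2.78)(0.08206)) = 675.1 K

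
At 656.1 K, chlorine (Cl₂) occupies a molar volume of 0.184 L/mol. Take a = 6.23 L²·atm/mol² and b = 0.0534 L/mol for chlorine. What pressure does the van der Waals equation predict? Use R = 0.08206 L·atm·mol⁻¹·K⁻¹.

P = RT/(V_m − b) − a/V_m²
RT/(V_m − b) = (0.08206)(656.1)/(0.184 − 0.0534) = 53.840/0.13060 = 412.25 atm
a/V_m² = 6.23/(0.184)² = 184.01 atm
P = 412.25 − 184.01 = 228.2 atm

P ≈ 228.2 atm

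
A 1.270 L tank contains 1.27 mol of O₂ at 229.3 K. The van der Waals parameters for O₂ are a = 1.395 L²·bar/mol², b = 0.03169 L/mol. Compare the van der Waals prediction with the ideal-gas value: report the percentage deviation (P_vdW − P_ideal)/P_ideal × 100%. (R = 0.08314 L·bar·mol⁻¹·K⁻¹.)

Ideal: P_ideal = nRT/V = (1.27)(0.08314)(229.3)/1.270 = 19.0640 bar
vdW: P = nRT/(V − nb) − a n²/V² = 24.2113/1.22975 − 2.25000/1.61290 = 19.6880 − 1.39500 = 18.2930 bar
% deviation = (18.2930 − 19.0640)/19.0640 × 100% = -4.04%

-4.04 %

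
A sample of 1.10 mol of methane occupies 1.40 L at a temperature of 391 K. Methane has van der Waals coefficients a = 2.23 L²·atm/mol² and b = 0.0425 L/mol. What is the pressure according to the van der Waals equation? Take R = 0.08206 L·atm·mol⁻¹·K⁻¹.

P ≈ 24.70 atm

P = nRT/(V − nb) − a n²/V²
nRT/(V − nb) = (1.10)(0.08206)(391)/(1.40 − 1.10×0.0425) = 35.294/1.3533 = 26.080 atm
a n²/V² = (2.23)(1.10)²/(1.40)² = 1.3767 atm
P = 26.080 − 1.3767 = 24.70 atm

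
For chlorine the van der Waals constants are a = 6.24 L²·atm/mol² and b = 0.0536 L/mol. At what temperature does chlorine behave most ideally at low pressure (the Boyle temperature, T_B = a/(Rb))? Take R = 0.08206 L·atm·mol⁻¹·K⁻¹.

T_B ≈ 1419 K

For a van der Waals gas the second virial coefficient B₂ = b − a/(RT) vanishes at T_B = a/(Rb).
T_B = 6.24/(0.08206×0.0536) = 6.24/0.0043984 = 1419 K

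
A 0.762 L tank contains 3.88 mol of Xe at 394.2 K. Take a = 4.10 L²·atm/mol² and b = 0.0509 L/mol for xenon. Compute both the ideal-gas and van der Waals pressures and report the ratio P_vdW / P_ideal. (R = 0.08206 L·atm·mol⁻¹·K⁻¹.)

Ideal: P_ideal = nRT/V = (3.88)(0.08206)(394.2)/0.762 = 164.712 atm
vdW: P = nRT/(V − nb) − a n²/V² = 125.510/0.564508 − 61.7230/0.580644 = 222.335 − 106.301 = 116.034 atm
Ratio = 116.034/164.712 = 0.7045

P_vdW / P_ideal ≈ 0.7045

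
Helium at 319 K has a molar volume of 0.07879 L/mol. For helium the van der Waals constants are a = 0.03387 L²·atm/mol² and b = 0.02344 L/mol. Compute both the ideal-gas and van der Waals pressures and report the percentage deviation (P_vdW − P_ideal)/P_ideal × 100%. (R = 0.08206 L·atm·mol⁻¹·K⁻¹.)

Ideal: P_ideal = RT/V_m = (0.08206)(319)/0.07879 = 332.239 atm
vdW: P = RT/(V_m − b) − a/V_m² = 26.1771/0.0553500 − 0.03387/0.00620786 = 472.938 − 5.45599 = 467.482 atm
% deviation = (467.482 − 332.239)/332.239 × 100% = 40.71%

40.71 %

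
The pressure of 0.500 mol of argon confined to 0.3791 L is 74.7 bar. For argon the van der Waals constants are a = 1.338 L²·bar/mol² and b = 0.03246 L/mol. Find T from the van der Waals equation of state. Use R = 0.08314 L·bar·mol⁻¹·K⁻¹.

T = (P + a n²/V²)(V − nb)/(nR)
P + a n²/V² = 74.7 + (1.338)(0.500)²/(0.3791)² = 77.027 bar
V − nb = 0.3791 − (0.500)(0.03246) = 0.36287 L
T = (77.027)(0.36287)/((0.500)(0.08314)) = 672.4 K

T ≈ 672.4 K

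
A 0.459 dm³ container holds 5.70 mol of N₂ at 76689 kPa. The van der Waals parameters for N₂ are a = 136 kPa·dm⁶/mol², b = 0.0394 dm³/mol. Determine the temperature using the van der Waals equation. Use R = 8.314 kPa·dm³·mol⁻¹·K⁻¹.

T = (P + a n²/V²)(V − nb)/(nR)
P + a n²/V² = 76689 + (136)(5.70)²/(0.459)² = 97662 kPa
V − nb = 0.459 − (5.70)(0.0394) = 0.23442 dm³
T = (97662)(0.23442)/((5.70)(8.314)) = 483.1 K

T ≈ 483.1 K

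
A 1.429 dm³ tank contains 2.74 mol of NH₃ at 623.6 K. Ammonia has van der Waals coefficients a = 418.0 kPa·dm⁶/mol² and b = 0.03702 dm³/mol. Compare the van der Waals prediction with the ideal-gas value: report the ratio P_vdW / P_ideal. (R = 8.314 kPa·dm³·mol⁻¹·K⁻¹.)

P_vdW / P_ideal ≈ 0.9218

Ideal: P_ideal = nRT/V = (2.74)(8.314)(623.6)/1.429 = 9941.10 kPa
vdW: P = nRT/(V − nb) − a n²/V² = 14205.8/1.32757 − 3138.18/2.04204 = 10700.6 − 1536.79 = 9163.8 kPa
Ratio = 9163.8/9941.10 = 0.9218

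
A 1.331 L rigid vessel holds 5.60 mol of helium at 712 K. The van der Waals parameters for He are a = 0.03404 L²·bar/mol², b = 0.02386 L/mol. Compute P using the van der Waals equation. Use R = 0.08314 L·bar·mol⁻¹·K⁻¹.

P ≈ 276.2 bar

P = nRT/(V − nb) − a n²/V²
nRT/(V − nb) = (5.60)(0.08314)(712)/(1.331 − 5.60×0.02386) = 331.50/1.1974 = 276.85 bar
a n²/V² = (0.03404)(5.60)²/(1.331)² = 0.60257 bar
P = 276.85 − 0.60257 = 276.2 bar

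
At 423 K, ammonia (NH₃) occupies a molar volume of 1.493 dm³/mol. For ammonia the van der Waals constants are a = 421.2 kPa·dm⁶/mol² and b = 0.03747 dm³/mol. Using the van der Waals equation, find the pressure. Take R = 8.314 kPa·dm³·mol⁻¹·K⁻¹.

P ≈ 2227 kPa

P = RT/(V_m − b) − a/V_m²
RT/(V_m − b) = (8.314)(423)/(1.493 − 0.03747) = 3516.8/1.4555 = 2416.2 kPa
a/V_m² = 421.2/(1.493)² = 188.96 kPa
P = 2416.2 − 188.96 = 2227 kPa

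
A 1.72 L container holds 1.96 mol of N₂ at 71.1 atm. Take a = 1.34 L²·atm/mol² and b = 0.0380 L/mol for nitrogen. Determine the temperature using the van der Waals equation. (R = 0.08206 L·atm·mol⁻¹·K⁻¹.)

T = (P + a n²/V²)(V − nb)/(nR)
P + a n²/V² = 71.1 + (1.34)(1.96)²/(1.72)² = 72.840 atm
V − nb = 1.72 − (1.96)(0.0380) = 1.6455 L
T = (72.840)(1.6455)/((1.96)(0.08206)) = 745.2 K

T ≈ 745.2 K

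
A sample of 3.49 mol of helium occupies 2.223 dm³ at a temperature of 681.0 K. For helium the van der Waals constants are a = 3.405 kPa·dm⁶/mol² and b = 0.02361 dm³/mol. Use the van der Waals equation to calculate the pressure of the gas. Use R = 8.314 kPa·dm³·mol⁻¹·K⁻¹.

P ≈ 9223 kPa

P = nRT/(V − nb) − a n²/V²
nRT/(V − nb) = (3.49)(8.314)(681.0)/(2.223 − 3.49×0.02361) = 19760/2.1406 = 9231.1 kPa
a n²/V² = (3.405)(3.49)²/(2.223)² = 8.3925 kPa
P = 9231.1 − 8.3925 = 9223 kPa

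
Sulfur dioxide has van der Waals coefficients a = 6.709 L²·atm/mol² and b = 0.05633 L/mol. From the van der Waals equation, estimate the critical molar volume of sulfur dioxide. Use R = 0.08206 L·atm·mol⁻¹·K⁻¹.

For a van der Waals gas, V_m,c = 3b.
V_m,c = 3×0.05633 = 0.1690 L/mol

V_m,c ≈ 0.1690 L/mol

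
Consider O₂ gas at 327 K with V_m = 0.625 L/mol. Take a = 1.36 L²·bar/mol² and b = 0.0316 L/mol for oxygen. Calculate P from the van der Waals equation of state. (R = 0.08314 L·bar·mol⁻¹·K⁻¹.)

P = RT/(V_m − b) − a/V_m²
RT/(V_m − b) = (0.08314)(327)/(0.625 − 0.0316) = 27.187/0.59340 = 45.816 bar
a/V_m² = 1.36/(0.625)² = 3.4816 bar
P = 45.816 − 3.4816 = 42.33 bar

P ≈ 42.33 bar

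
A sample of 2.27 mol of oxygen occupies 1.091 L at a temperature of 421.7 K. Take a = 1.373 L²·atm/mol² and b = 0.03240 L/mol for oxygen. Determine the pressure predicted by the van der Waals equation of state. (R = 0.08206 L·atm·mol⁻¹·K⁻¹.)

P = nRT/(V − nb) − a n²/V²
nRT/(V − nb) = (2.27)(0.08206)(421.7)/(1.091 − 2.27×0.03240) = 78.553/1.0175 = 77.202 atm
a n²/V² = (1.373)(2.27)²/(1.091)² = 5.9439 atm
P = 77.202 − 5.9439 = 71.26 atm

P ≈ 71.26 atm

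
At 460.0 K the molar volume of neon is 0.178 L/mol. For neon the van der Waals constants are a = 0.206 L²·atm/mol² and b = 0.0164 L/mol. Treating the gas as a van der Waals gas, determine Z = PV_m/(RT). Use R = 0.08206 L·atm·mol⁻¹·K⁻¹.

Z ≈ 1.071

P = RT/(V_m − b) − a/V_m² = (0.08206)(460.0)/(0.178 − 0.0164) − 0.206/(0.178)²
  = 37.748/0.16160 − 6.5017 = 233.59 − 6.5017 = 227.09 atm
Z = PV_m/(RT) = (227.09)(0.178)/((0.08206)(460.0)) = 40.422/37.748 = 1.071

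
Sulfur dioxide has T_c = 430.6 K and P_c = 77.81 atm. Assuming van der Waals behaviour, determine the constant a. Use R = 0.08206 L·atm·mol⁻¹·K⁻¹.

From T_c = 8a/(27Rb) and P_c = a/(27b²): a = 27 R² T_c²/(64 P_c).
a = 27×(0.08206)²×(430.6)²/(64×77.81) = 33711/4979.8 = 6.770 L²·atm/mol²

a ≈ 6.770 L²·atm/mol²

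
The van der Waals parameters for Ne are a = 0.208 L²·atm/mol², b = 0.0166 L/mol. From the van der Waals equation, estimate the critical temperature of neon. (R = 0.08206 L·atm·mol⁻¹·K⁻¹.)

For a van der Waals gas, T_c = 8a/(27Rb).
T_c = 8×0.208/(27×0.08206×0.0166) = 1.6640/0.036779 = 45.24 K

T_c ≈ 45.24 K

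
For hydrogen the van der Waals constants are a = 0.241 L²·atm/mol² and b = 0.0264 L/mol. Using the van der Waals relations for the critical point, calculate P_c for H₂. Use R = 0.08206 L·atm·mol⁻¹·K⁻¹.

P_c ≈ 12.81 atm

For a van der Waals gas, P_c = a/(27b²).
P_c = 0.241/(27×(0.0264)²) = 0.241/0.018818 = 12.81 atm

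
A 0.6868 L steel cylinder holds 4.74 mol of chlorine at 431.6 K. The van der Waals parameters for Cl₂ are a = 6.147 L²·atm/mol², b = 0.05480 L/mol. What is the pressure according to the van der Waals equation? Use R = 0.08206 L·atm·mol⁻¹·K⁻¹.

P = nRT/(V − nb) − a n²/V²
nRT/(V − nb) = (4.74)(0.08206)(431.6)/(0.6868 − 4.74×0.05480) = 167.88/0.42705 = 393.12 atm
a n²/V² = (6.147)(4.74)²/(0.6868)² = 292.79 atm
P = 393.12 − 292.79 = 100.3 atm

P ≈ 100.3 atm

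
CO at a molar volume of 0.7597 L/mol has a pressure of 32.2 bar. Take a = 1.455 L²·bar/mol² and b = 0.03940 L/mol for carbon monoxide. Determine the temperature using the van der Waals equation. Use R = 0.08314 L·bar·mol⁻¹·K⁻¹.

T ≈ 300.8 K

T = (P + a/V_m²)(V_m − b)/R
P + a/V_m² = 32.2 + 1.455/(0.7597)² = 34.721 bar
V_m − b = 0.7597 − 0.03940 = 0.72030 L/mol
T = (34.721)(0.72030)/0.08314 = 300.8 K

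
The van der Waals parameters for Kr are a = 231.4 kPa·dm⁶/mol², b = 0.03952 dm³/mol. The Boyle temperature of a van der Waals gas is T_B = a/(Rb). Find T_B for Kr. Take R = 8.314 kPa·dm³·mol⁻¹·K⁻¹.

For a van der Waals gas the second virial coefficient B₂ = b − a/(RT) vanishes at T_B = a/(Rb).
T_B = 231.4/(8.314×0.03952) = 231.4/0.32857 = 704.3 K

T_B ≈ 704.3 K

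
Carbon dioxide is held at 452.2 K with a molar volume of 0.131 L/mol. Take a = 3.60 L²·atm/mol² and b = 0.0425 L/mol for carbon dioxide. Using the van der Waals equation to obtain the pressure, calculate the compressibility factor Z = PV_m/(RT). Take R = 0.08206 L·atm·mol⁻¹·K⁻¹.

P = RT/(V_m − b) − a/V_m² = (0.08206)(452.2)/(0.131 − 0.0425) − 3.60/(0.131)²
  = 37.108/0.088500 − 209.78 = 419.30 − 209.78 = 209.52 atm
Z = PV_m/(RT) = (209.52)(0.131)/((0.08206)(452.2)) = 27.447/37.108 = 0.7397

Z ≈ 0.7397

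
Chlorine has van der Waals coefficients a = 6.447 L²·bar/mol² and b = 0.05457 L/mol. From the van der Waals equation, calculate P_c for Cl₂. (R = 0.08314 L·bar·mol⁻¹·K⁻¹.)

P_c ≈ 80.18 bar

For a van der Waals gas, P_c = a/(27b²).
P_c = 6.447/(27×(0.05457)²) = 6.447/0.080403 = 80.18 bar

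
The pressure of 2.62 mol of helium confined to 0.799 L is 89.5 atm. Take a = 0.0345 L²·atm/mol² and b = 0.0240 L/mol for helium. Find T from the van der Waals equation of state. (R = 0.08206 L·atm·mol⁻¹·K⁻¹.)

T ≈ 307.7 K

T = (P + a n²/V²)(V − nb)/(nR)
P + a n²/V² = 89.5 + (0.0345)(2.62)²/(0.799)² = 89.871 atm
V − nb = 0.799 − (2.62)(0.0240) = 0.73612 L
T = (89.871)(0.73612)/((2.62)(0.08206)) = 307.7 K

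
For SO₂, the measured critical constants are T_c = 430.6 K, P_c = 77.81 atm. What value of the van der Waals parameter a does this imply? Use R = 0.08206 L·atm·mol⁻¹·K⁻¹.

a ≈ 6.770 L²·atm/mol²

From T_c = 8a/(27Rb) and P_c = a/(27b²): a = 27 R² T_c²/(64 P_c).
a = 27×(0.08206)²×(430.6)²/(64×77.81) = 33711/4979.8 = 6.770 L²·atm/mol²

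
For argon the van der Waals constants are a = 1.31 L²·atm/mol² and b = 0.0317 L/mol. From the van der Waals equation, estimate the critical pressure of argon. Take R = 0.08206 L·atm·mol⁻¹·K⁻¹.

For a van der Waals gas, P_c = a/(27b²).
P_c = 1.31/(27×(0.0317)²) = 1.31/0.027132 = 48.28 atm

P_c ≈ 48.28 atm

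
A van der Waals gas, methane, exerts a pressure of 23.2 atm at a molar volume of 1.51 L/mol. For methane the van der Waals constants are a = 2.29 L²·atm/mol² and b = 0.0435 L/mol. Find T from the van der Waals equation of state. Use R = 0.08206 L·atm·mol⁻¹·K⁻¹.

T ≈ 432.6 K

T = (P + a/V_m²)(V_m − b)/R
P + a/V_m² = 23.2 + 2.29/(1.51)² = 24.204 atm
V_m − b = 1.51 − 0.0435 = 1.4665 L/mol
T = (24.204)(1.4665)/0.08206 = 432.6 K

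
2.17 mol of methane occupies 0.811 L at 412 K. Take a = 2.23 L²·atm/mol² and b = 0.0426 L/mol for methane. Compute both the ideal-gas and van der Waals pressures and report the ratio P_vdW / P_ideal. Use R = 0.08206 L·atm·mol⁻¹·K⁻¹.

Ideal: P_ideal = nRT/V = (2.17)(0.08206)(412)/0.811 = 90.4623 atm
vdW: P = nRT/(V − nb) − a n²/V² = 73.3649/0.718558 − 10.5008/0.657721 = 102.100 − 15.9654 = 86.135 atm
Ratio = 86.135/90.4623 = 0.9522

P_vdW / P_ideal ≈ 0.9522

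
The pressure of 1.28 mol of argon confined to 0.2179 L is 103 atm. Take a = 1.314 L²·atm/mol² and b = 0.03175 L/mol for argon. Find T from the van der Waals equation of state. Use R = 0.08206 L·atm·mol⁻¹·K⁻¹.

T = (P + a n²/V²)(V − nb)/(nR)
P + a n²/V² = 103 + (1.314)(1.28)²/(0.2179)² = 148.34 atm
V − nb = 0.2179 − (1.28)(0.03175) = 0.17726 L
T = (148.34)(0.17726)/((1.28)(0.08206)) = 250.3 K

T ≈ 250.3 K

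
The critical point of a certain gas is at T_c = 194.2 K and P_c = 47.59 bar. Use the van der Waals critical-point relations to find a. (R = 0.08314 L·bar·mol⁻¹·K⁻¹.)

From T_c = 8a/(27Rb) and P_c = a/(27b²): a = 27 R² T_c²/(64 P_c).
a = 27×(0.08314)²×(194.2)²/(64×47.59) = 7038.5/3045.8 = 2.311 L²·bar/mol²

a ≈ 2.311 L²·bar/mol²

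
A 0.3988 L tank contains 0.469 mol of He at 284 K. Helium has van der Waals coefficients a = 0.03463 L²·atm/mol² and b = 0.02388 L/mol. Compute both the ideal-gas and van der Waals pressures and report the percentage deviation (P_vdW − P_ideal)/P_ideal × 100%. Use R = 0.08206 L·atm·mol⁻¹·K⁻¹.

Ideal: P_ideal = nRT/V = (0.469)(0.08206)(284)/0.3988 = 27.4074 atm
vdW: P = nRT/(V − nb) − a n²/V² = 10.9301/0.387600 − 0.00761725/0.159041 = 28.1994 − 0.0478949 = 28.1515 atm
% deviation = (28.1515 − 27.4074)/27.4074 × 100% = 2.71%

2.71 %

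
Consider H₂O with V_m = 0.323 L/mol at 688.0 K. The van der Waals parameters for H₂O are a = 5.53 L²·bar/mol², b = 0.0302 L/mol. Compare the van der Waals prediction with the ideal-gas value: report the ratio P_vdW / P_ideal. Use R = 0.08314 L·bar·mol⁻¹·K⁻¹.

Ideal: P_ideal = RT/V_m = (0.08314)(688.0)/0.323 = 177.091 bar
vdW: P = RT/(V_m − b) − a/V_m² = 57.2003/0.292800 − 5.53/0.104329 = 195.356 − 53.0054 = 142.351 bar
Ratio = 142.351/177.091 = 0.8038

P_vdW / P_ideal ≈ 0.8038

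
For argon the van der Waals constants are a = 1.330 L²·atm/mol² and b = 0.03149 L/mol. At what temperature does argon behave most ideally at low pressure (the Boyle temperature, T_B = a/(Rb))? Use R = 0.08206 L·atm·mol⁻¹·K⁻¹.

T_B ≈ 514.7 K

For a van der Waals gas the second virial coefficient B₂ = b − a/(RT) vanishes at T_B = a/(Rb).
T_B = 1.330/(0.08206×0.03149) = 1.330/0.0025841 = 514.7 K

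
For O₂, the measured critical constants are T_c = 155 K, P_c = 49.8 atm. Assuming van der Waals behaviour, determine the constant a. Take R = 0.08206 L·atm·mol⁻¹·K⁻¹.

a ≈ 1.371 L²·atm/mol²

From T_c = 8a/(27Rb) and P_c = a/(27b²): a = 27 R² T_c²/(64 P_c).
a = 27×(0.08206)²×(155)²/(64×49.8) = 4368.1/3187.2 = 1.371 L²·atm/mol²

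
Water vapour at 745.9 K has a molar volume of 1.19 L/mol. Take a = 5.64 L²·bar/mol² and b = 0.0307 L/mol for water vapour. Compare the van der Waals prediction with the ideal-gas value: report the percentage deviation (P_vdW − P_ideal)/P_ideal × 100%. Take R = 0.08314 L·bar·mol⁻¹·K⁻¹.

-4.99 %

Ideal: P_ideal = RT/V_m = (0.08314)(745.9)/1.19 = 52.1127 bar
vdW: P = RT/(V_m − b) − a/V_m² = 62.0141/1.15930 − 5.64/1.41610 = 53.4927 − 3.98277 = 49.5099 bar
% deviation = (49.5099 − 52.1127)/52.1127 × 100% = -4.99%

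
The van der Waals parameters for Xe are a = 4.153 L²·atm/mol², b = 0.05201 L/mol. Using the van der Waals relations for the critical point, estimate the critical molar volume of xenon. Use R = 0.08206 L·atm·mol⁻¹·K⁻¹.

V_m,c ≈ 0.1560 L/mol

For a van der Waals gas, V_m,c = 3b.
V_m,c = 3×0.05201 = 0.1560 L/mol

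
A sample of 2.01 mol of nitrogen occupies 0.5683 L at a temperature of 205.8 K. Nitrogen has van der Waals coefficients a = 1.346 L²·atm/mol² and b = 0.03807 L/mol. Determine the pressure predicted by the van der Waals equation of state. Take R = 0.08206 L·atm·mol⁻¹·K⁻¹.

P = nRT/(V − nb) − a n²/V²
nRT/(V − nb) = (2.01)(0.08206)(205.8)/(0.5683 − 2.01×0.03807) = 33.945/0.49178 = 69.025 atm
a n²/V² = (1.346)(2.01)²/(0.5683)² = 16.838 atm
P = 69.025 − 16.838 = 52.19 atm

P ≈ 52.19 atm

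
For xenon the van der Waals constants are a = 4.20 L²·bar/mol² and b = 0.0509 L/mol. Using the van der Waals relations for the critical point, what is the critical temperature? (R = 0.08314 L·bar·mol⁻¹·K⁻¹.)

T_c ≈ 294.1 K

For a van der Waals gas, T_c = 8a/(27Rb).
T_c = 8×4.20/(27×0.08314×0.0509) = 33.600/0.11426 = 294.1 K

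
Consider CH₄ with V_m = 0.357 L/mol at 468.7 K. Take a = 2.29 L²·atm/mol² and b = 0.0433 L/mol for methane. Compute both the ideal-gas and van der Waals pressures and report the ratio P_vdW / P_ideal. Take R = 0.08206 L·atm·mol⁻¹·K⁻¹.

P_vdW / P_ideal ≈ 0.9713

Ideal: P_ideal = RT/V_m = (0.08206)(468.7)/0.357 = 107.735 atm
vdW: P = RT/(V_m − b) − a/V_m² = 38.4615/0.313700 − 2.29/0.127449 = 122.606 − 17.9680 = 104.638 atm
Ratio = 104.638/107.735 = 0.9713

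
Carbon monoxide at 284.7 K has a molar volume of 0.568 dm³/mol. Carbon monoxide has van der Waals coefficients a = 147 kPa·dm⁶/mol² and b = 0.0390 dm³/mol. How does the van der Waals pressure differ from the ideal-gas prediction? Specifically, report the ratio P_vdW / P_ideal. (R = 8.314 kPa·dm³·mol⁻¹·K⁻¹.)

P_vdW / P_ideal ≈ 0.9644

Ideal: P_ideal = RT/V_m = (8.314)(284.7)/0.568 = 4167.25 kPa
vdW: P = RT/(V_m − b) − a/V_m² = 2367.00/0.529000 − 147/0.322624 = 4474.48 − 455.639 = 4018.84 kPa
Ratio = 4018.84/4167.25 = 0.9644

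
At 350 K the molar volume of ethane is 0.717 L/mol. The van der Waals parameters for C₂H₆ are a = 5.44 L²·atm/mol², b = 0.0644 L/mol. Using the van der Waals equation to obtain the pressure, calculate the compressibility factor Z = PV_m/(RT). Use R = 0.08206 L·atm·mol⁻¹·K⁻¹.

Z ≈ 0.8345

P = RT/(V_m − b) − a/V_m² = (0.08206)(350)/(0.717 − 0.0644) − 5.44/(0.717)²
  = 28.721/0.65260 − 10.582 = 44.010 − 10.582 = 33.428 atm
Z = PV_m/(RT) = (33.428)(0.717)/((0.08206)(350)) = 23.968/28.721 = 0.8345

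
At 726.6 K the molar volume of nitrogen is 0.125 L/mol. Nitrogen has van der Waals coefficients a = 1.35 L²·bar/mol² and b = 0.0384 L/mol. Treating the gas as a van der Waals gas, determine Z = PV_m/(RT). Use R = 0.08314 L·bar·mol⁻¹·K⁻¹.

Z ≈ 1.265

P = RT/(V_m − b) − a/V_m² = (0.08314)(726.6)/(0.125 − 0.0384) − 1.35/(0.125)²
  = 60.410/0.086600 − 86.400 = 697.58 − 86.400 = 611.18 bar
Z = PV_m/(RT) = (611.18)(0.125)/((0.08314)(726.6)) = 76.398/60.410 = 1.265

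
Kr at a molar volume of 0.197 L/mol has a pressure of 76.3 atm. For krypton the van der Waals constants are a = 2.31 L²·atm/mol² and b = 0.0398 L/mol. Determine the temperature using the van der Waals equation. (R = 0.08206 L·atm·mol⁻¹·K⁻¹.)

T = (P + a/V_m²)(V_m − b)/R
P + a/V_m² = 76.3 + 2.31/(0.197)² = 135.82 atm
V_m − b = 0.197 − 0.0398 = 0.15720 L/mol
T = (135.82)(0.15720)/0.08206 = 260.2 K

T ≈ 260.2 K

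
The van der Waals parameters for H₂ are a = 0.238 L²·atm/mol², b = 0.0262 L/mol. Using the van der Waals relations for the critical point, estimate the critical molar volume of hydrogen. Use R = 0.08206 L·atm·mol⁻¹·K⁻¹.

For a van der Waals gas, V_m,c = 3b.
V_m,c = 3×0.0262 = 0.07860 L/mol

V_m,c ≈ 0.07860 L/mol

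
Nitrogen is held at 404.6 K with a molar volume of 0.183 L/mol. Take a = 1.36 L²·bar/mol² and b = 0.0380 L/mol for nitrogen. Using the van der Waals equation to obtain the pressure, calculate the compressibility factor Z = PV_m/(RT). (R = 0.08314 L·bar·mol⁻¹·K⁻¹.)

P = RT/(V_m − b) − a/V_m² = (0.08314)(404.6)/(0.183 − 0.0380) − 1.36/(0.183)²
  = 33.638/0.14500 − 40.610 = 231.99 − 40.610 = 191.38 bar
Z = PV_m/(RT) = (191.38)(0.183)/((0.08314)(404.6)) = 35.023/33.638 = 1.041

Z ≈ 1.041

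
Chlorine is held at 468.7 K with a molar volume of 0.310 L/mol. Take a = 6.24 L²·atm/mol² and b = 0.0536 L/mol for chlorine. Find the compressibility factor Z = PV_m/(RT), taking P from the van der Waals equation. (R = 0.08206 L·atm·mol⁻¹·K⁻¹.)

Z ≈ 0.6857

P = RT/(V_m − b) − a/V_m² = (0.08206)(468.7)/(0.310 − 0.0536) − 6.24/(0.310)²
  = 38.462/0.25640 − 64.932 = 150.01 − 64.932 = 85.08 atm
Z = PV_m/(RT) = (85.08)(0.310)/((0.08206)(468.7)) = 26.375/38.462 = 0.6857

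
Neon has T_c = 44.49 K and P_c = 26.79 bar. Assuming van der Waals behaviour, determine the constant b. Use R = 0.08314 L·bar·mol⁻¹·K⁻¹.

From T_c = 8a/(27Rb) and P_c = a/(27b²): b = R T_c/(8 P_c).
b = (0.08314)(44.49)/(8×26.79) = 3.6989/214.32 = 0.01726 L/mol

b ≈ 0.01726 L/mol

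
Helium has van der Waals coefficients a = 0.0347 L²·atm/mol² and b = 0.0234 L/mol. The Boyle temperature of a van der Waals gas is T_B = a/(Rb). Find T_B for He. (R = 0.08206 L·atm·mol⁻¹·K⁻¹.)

For a van der Waals gas the second virial coefficient B₂ = b − a/(RT) vanishes at T_B = a/(Rb).
T_B = 0.0347/(0.08206×0.0234) = 0.0347/0.0019202 = 18.07 K

T_B ≈ 18.07 K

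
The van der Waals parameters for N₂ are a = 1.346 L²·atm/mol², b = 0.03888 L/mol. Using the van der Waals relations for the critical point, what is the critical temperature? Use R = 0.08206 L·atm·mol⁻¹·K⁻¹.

For a van der Waals gas, T_c = 8a/(27Rb).
T_c = 8×1.346/(27×0.08206×0.03888) = 10.768/0.086143 = 125.0 K

T_c ≈ 125.0 K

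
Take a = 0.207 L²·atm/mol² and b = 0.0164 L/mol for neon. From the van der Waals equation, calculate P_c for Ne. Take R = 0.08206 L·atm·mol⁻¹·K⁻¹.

For a van der Waals gas, P_c = a/(27b²).
P_c = 0.207/(27×(0.0164)²) = 0.207/0.0072619 = 28.50 atm

P_c ≈ 28.50 atm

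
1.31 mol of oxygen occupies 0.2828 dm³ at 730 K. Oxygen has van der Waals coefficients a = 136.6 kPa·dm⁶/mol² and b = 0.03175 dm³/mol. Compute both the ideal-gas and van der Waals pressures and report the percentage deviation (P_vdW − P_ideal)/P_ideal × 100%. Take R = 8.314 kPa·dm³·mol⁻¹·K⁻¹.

Ideal: P_ideal = nRT/V = (1.31)(8.314)(730)/0.2828 = 28114.1 kPa
vdW: P = nRT/(V − nb) − a n²/V² = 7950.68/0.241208 − 234.419/0.0799758 = 32961.9 − 2931.12 = 30030.8 kPa
% deviation = (30030.8 − 28114.1)/28114.1 × 100% = 6.82%

6.82 %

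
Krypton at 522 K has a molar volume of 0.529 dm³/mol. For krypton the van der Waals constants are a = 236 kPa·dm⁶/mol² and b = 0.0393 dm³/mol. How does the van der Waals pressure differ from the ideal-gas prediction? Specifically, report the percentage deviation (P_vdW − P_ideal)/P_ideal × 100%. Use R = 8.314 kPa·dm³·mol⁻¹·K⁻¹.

Ideal: P_ideal = RT/V_m = (8.314)(522)/0.529 = 8203.98 kPa
vdW: P = RT/(V_m − b) − a/V_m² = 4339.91/0.489700 − 236/0.279841 = 8862.39 − 843.336 = 8019.05 kPa
% deviation = (8019.05 − 8203.98)/8203.98 × 100% = -2.25%

-2.25 %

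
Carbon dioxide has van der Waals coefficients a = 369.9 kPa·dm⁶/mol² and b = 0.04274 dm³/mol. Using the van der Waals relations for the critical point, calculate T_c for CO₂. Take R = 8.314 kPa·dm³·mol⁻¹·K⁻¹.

For a van der Waals gas, T_c = 8a/(27Rb).
T_c = 8×369.9/(27×8.314×0.04274) = 2959.2/9.5942 = 308.4 K

T_c ≈ 308.4 K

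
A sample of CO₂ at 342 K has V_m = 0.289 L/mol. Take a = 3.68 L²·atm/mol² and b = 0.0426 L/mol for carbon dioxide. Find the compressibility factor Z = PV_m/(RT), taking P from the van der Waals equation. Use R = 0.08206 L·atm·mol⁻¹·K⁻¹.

Z ≈ 0.7192

P = RT/(V_m − b) − a/V_m² = (0.08206)(342)/(0.289 − 0.0426) − 3.68/(0.289)²
  = 28.065/0.24640 − 44.061 = 113.90 − 44.061 = 69.84 atm
Z = PV_m/(RT) = (69.84)(0.289)/((0.08206)(342)) = 20.184/28.065 = 0.7192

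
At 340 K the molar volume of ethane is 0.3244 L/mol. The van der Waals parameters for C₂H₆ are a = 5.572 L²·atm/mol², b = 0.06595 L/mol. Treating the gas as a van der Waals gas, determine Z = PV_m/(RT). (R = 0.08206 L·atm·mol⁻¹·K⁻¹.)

Z ≈ 0.6395

P = RT/(V_m − b) − a/V_m² = (0.08206)(340)/(0.3244 − 0.06595) − 5.572/(0.3244)²
  = 27.900/0.25845 − 52.948 = 107.95 − 52.948 = 55.00 atm
Z = PV_m/(RT) = (55.00)(0.3244)/((0.08206)(340)) = 17.842/27.900 = 0.6395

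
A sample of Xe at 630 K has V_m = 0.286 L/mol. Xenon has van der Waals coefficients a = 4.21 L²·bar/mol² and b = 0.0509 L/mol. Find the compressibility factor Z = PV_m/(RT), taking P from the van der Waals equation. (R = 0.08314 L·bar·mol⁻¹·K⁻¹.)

Z ≈ 0.9355

P = RT/(V_m − b) − a/V_m² = (0.08314)(630)/(0.286 − 0.0509) − 4.21/(0.286)²
  = 52.378/0.23510 − 51.470 = 222.79 − 51.470 = 171.32 bar
Z = PV_m/(RT) = (171.32)(0.286)/((0.08314)(630)) = 48.998/52.378 = 0.9355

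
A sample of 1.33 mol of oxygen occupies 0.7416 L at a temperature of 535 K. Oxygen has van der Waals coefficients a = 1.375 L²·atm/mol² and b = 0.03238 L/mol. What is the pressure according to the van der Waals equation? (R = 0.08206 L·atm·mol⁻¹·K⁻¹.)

P = nRT/(V − nb) − a n²/V²
nRT/(V − nb) = (1.33)(0.08206)(535)/(0.7416 − 1.33×0.03238) = 58.390/0.69853 = 83.590 atm
a n²/V² = (1.375)(1.33)²/(0.7416)² = 4.4225 atm
P = 83.590 − 4.4225 = 79.17 atm

P ≈ 79.17 atm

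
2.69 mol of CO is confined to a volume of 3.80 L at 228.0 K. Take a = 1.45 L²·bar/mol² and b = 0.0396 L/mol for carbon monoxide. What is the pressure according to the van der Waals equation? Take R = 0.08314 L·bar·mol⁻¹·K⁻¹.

P ≈ 13.08 bar

P = nRT/(V − nb) − a n²/V²
nRT/(V − nb) = (2.69)(0.08314)(228.0)/(3.80 − 2.69×0.0396) = 50.991/3.6935 = 13.806 bar
a n²/V² = (1.45)(2.69)²/(3.80)² = 0.72662 bar
P = 13.806 − 0.72662 = 13.08 bar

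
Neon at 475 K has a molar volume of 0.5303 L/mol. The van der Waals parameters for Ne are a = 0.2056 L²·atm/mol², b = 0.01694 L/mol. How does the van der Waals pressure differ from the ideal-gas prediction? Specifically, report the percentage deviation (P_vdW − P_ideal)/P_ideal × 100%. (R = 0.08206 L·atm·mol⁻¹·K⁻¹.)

2.31 %

Ideal: P_ideal = RT/V_m = (0.08206)(475)/0.5303 = 73.5027 atm
vdW: P = RT/(V_m − b) − a/V_m² = 38.9785/0.513360 − 0.2056/0.281218 = 75.9282 − 0.731105 = 75.1971 atm
% deviation = (75.1971 − 73.5027)/73.5027 × 100% = 2.31%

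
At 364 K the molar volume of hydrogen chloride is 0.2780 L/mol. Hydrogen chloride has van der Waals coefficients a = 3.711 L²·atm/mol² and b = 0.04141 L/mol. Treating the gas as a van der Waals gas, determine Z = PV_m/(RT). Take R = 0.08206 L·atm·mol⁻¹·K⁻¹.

P = RT/(V_m − b) − a/V_m² = (0.08206)(364)/(0.2780 − 0.04141) − 3.711/(0.2780)²
  = 29.870/0.23659 − 48.018 = 126.25 − 48.018 = 78.23 atm
Z = PV_m/(RT) = (78.23)(0.2780)/((0.08206)(364)) = 21.748/29.870 = 0.7281

Z ≈ 0.7281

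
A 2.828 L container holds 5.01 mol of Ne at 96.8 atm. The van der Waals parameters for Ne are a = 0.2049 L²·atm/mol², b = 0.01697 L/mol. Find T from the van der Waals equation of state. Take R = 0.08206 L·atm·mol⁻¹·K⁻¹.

T = (P + a n²/V²)(V − nb)/(nR)
P + a n²/V² = 96.8 + (0.2049)(5.01)²/(2.828)² = 97.443 atm
V − nb = 2.828 − (5.01)(0.01697) = 2.7430 L
T = (97.443)(2.7430)/((5.01)(0.08206)) = 650.1 K

T ≈ 650.1 K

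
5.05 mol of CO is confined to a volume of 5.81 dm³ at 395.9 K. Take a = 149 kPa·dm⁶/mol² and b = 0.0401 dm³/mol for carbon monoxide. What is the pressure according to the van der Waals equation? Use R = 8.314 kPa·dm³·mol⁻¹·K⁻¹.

P = nRT/(V − nb) − a n²/V²
nRT/(V − nb) = (5.05)(8.314)(395.9)/(5.81 − 5.05×0.0401) = 16622/5.6075 = 2964.2 kPa
a n²/V² = (149)(5.05)²/(5.81)² = 112.57 kPa
P = 2964.2 − 112.57 = 2852 kPa

P ≈ 2852 kPa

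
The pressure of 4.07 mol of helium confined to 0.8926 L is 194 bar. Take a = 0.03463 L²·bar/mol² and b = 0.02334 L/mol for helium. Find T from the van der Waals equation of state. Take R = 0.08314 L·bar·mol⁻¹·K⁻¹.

T ≈ 459.0 K

T = (P + a n²/V²)(V − nb)/(nR)
P + a n²/V² = 194 + (0.03463)(4.07)²/(0.8926)² = 194.72 bar
V − nb = 0.8926 − (4.07)(0.02334) = 0.79761 L
T = (194.72)(0.79761)/((4.07)(0.08314)) = 459.0 K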